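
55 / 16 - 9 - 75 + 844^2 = 11396087 / 16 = 712255.44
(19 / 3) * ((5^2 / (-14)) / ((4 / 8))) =-475 / 21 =-22.62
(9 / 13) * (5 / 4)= 45 / 52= 0.87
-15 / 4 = -3.75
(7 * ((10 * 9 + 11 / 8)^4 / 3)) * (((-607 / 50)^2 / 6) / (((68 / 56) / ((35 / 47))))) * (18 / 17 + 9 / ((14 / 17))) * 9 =50891693028347862117 / 192512000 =264355951984.02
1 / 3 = 0.33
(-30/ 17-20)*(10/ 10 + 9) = -217.65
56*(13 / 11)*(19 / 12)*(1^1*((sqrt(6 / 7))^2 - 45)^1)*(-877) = 44623514 / 11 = 4056683.09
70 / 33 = 2.12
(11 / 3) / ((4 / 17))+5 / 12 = 16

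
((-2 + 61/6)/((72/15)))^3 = 14706125/2985984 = 4.93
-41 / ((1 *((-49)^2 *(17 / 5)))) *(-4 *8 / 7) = 6560 / 285719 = 0.02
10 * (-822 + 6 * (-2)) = -8340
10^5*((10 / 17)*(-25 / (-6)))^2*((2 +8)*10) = 156250000000 / 2601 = 60073048.83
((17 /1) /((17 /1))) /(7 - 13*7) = -1 /84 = -0.01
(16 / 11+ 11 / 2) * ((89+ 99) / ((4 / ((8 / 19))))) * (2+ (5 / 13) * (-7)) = -258876 / 2717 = -95.28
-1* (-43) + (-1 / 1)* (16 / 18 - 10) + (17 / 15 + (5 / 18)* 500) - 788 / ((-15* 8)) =1987 / 10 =198.70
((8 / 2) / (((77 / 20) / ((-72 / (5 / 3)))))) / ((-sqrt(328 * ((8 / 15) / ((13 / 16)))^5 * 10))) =1026675 * sqrt(3198) / 25862144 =2.24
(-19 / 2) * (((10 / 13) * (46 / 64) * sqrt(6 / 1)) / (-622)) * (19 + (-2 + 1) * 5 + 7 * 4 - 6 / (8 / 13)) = 281865 * sqrt(6) / 1035008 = 0.67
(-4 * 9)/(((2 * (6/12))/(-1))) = 36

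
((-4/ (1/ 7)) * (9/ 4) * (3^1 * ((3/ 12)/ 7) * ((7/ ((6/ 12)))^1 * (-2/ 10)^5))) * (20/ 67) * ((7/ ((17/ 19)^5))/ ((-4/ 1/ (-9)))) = 0.25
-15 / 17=-0.88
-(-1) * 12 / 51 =4 / 17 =0.24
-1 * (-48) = 48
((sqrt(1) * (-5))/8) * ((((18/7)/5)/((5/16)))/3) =-12/35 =-0.34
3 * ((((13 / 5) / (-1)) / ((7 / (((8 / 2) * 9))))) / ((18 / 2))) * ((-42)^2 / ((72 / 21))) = -11466 / 5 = -2293.20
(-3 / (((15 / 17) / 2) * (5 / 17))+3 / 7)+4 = -3271 / 175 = -18.69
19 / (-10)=-19 / 10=-1.90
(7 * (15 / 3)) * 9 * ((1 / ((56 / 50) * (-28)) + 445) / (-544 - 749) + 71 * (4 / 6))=714502695 / 48272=14801.60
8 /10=4 /5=0.80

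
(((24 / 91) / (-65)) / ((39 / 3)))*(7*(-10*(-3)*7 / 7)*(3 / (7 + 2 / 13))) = -144 / 5239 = -0.03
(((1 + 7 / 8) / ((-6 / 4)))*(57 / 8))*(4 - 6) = 285 / 16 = 17.81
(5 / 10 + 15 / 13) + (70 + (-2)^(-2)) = 3739 / 52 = 71.90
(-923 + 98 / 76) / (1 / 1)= -35025 / 38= -921.71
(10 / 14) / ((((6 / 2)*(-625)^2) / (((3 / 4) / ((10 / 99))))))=99 / 21875000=0.00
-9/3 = -3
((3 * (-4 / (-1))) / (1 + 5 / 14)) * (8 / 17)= 1344 / 323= 4.16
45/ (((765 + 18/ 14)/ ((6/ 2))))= 105/ 596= 0.18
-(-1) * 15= 15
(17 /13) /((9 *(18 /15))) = 85 /702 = 0.12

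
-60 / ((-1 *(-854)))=-30 / 427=-0.07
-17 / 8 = -2.12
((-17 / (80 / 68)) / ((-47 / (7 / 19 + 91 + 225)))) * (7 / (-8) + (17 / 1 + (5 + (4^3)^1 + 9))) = 1308095787 / 142880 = 9155.21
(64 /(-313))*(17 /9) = -1088 /2817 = -0.39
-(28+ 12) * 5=-200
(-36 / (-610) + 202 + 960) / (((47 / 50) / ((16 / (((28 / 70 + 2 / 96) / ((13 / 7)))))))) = 176930457600 / 2026969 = 87288.19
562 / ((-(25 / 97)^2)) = -5287858 / 625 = -8460.57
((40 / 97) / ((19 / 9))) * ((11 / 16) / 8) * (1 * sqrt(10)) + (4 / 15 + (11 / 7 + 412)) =495 * sqrt(10) / 29488 + 43453 / 105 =413.89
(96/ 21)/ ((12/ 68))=544/ 21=25.90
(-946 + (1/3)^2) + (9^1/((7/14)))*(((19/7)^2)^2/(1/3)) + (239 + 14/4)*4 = 2955.11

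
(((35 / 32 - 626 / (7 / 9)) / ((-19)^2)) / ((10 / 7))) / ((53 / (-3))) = 540129 / 6122560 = 0.09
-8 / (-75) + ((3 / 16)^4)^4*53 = 0.11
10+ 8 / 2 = 14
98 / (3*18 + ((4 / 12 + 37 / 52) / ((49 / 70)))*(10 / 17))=454818 / 254689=1.79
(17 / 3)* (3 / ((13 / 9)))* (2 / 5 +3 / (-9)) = 51 / 65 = 0.78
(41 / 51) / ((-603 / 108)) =-164 / 1139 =-0.14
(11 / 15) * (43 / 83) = 473 / 1245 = 0.38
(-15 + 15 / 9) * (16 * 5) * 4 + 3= -12791 / 3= -4263.67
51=51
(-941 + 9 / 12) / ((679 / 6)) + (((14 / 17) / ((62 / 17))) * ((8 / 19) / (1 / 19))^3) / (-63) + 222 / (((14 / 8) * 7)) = 21161117 / 2652174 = 7.98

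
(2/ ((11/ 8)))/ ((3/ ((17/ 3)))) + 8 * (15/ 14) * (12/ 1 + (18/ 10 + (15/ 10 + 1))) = 98726/ 693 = 142.46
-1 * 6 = -6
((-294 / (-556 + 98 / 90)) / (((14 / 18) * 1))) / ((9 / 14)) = 26460 / 24971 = 1.06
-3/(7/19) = -57/7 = -8.14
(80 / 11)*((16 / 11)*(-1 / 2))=-640 / 121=-5.29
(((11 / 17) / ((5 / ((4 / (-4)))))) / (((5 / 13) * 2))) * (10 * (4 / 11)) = -52 / 85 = -0.61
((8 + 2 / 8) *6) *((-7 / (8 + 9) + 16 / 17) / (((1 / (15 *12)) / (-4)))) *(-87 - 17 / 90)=1645100.47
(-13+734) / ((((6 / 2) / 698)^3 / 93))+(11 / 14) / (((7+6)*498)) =229637443037233537 / 271908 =844540958843.56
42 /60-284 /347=-411 /3470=-0.12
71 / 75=0.95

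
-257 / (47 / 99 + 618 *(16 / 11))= -0.29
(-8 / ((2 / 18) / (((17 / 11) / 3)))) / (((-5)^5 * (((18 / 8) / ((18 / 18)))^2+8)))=0.00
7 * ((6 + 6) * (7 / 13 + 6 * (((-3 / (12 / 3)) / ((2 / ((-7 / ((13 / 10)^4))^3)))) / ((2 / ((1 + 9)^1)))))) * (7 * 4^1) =390816.93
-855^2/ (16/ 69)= -50440725/ 16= -3152545.31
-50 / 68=-25 / 34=-0.74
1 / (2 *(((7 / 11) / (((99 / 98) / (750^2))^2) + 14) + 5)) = 1331 / 525218750050578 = 0.00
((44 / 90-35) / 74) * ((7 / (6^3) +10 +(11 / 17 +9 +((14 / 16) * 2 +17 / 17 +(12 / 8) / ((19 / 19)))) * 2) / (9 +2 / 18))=-215710147 / 111408480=-1.94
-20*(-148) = 2960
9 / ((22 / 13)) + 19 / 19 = 139 / 22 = 6.32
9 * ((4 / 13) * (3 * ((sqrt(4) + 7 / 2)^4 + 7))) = 398331 / 52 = 7660.21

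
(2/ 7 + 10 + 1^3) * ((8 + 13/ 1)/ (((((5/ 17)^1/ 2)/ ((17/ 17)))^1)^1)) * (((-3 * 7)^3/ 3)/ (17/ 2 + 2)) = -2369052/ 5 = -473810.40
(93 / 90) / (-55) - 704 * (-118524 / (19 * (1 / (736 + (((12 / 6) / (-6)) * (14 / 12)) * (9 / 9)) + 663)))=607660773593537 / 91738470450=6623.84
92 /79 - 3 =-145 /79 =-1.84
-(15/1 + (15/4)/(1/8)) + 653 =608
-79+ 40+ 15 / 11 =-414 / 11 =-37.64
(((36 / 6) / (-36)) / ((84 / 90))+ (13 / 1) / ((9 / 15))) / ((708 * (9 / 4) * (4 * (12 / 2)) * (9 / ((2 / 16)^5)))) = 0.00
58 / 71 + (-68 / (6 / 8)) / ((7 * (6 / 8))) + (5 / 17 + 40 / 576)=-9787619 / 608328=-16.09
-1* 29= -29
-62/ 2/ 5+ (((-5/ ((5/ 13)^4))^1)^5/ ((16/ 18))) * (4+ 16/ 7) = -1881491413715848070222549/ 427246093750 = -4403765046045.78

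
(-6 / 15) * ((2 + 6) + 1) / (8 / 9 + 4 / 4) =-162 / 85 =-1.91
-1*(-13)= 13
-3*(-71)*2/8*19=4047/4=1011.75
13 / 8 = 1.62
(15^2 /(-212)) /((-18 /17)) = 425 /424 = 1.00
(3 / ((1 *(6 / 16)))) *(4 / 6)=16 / 3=5.33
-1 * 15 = -15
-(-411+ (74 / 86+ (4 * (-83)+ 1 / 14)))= 446725 / 602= 742.07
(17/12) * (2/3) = 17/18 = 0.94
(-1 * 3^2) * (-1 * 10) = 90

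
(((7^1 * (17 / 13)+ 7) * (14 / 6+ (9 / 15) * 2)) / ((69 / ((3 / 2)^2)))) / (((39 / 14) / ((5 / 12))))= 12985 / 46644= 0.28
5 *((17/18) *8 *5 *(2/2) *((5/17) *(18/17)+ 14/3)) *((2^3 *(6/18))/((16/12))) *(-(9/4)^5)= -58994325/544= -108445.45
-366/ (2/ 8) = -1464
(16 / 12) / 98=2 / 147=0.01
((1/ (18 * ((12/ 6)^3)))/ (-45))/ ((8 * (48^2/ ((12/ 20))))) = -1/ 199065600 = -0.00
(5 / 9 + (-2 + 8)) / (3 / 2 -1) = 118 / 9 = 13.11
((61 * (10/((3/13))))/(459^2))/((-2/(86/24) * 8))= -170495/60676128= -0.00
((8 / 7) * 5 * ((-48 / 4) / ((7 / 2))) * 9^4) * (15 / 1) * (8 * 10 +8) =-8314099200 / 49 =-169675493.88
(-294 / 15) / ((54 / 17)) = -833 / 135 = -6.17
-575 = -575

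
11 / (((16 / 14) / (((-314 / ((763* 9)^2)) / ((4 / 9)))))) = -1727 / 11976048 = -0.00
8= 8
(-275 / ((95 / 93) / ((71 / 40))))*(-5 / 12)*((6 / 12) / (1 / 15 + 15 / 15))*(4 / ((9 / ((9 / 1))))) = 1815825 / 4864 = 373.32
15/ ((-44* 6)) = -5/ 88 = -0.06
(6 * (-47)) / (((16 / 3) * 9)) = -47 / 8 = -5.88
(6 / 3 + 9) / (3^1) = 11 / 3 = 3.67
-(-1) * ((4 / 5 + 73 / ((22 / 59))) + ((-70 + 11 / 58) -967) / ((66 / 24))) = -575633 / 3190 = -180.45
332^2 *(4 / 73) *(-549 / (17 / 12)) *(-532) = 1545259355136 / 1241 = 1245172727.75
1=1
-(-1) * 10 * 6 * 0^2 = 0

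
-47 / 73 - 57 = -4208 / 73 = -57.64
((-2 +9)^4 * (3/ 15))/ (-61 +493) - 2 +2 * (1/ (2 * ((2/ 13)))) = 12121/ 2160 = 5.61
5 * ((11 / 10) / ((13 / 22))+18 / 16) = 14.93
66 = 66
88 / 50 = 44 / 25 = 1.76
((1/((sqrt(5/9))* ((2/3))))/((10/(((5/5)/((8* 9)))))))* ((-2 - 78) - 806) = -443* sqrt(5)/400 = -2.48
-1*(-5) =5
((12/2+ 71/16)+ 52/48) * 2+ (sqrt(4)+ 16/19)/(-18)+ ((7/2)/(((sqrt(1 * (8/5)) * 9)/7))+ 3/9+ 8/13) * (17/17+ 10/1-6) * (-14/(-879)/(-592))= 22.88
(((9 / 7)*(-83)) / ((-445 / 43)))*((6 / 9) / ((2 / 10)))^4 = 7138000 / 5607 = 1273.05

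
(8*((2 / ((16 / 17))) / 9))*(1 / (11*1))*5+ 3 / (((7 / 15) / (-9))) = -39500 / 693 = -57.00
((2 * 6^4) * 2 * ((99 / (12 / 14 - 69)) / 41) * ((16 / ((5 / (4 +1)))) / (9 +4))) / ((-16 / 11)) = 4390848 / 28249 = 155.43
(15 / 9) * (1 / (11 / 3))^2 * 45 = 675 / 121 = 5.58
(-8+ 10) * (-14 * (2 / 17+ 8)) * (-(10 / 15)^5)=41216 / 1377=29.93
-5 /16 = -0.31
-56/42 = -4/3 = -1.33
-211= -211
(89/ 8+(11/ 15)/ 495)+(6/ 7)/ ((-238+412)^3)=11.13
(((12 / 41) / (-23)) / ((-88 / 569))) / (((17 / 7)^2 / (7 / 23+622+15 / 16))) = 19183772979 / 2206378592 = 8.69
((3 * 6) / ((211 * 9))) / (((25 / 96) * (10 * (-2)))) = -0.00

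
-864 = -864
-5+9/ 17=-4.47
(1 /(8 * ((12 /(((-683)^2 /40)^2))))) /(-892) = -217611987121 /137011200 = -1588.28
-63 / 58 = -1.09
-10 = -10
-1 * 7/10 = -7/10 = -0.70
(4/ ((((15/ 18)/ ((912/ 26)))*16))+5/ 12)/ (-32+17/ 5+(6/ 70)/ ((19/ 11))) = -1134889/ 2961816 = -0.38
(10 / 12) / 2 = 5 / 12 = 0.42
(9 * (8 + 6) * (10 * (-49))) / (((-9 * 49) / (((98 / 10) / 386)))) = 686 / 193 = 3.55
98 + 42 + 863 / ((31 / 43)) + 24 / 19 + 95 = 844230 / 589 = 1433.33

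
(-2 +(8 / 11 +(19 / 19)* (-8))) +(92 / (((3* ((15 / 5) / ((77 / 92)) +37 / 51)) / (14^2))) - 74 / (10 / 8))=246894858 / 186175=1326.14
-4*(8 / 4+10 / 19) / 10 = -96 / 95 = -1.01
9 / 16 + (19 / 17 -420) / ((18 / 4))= -226495 / 2448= -92.52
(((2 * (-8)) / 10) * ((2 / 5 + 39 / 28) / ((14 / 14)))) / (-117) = 502 / 20475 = 0.02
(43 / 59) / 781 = 0.00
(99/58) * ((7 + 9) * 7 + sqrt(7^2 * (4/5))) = 693 * sqrt(5)/145 + 5544/29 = 201.86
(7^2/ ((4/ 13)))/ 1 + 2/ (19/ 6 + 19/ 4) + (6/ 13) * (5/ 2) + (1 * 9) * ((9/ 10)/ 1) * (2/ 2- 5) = 128.26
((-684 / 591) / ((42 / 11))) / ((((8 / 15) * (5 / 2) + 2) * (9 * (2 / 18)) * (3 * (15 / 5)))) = -209 / 20685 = -0.01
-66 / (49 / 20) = -1320 / 49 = -26.94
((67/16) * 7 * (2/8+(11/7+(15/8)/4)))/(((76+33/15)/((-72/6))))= -515565/50048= -10.30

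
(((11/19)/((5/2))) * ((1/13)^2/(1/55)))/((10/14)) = 1694/16055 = 0.11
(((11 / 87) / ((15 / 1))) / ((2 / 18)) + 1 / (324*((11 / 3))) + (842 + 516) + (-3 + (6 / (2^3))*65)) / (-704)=-60455797 / 30317760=-1.99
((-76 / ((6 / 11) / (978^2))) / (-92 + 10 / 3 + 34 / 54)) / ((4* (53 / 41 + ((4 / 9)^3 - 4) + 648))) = 26887343434578 / 45851799929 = 586.40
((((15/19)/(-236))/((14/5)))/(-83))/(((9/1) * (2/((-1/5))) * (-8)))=5/250099584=0.00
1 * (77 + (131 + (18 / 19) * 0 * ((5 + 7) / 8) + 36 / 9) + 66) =278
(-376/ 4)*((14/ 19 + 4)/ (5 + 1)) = -1410/ 19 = -74.21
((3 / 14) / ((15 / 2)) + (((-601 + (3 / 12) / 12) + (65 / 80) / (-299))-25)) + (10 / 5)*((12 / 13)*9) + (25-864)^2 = 88321878523 / 125580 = 703311.66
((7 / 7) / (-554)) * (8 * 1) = -4 / 277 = -0.01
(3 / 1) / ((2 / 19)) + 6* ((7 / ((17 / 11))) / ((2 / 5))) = 3279 / 34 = 96.44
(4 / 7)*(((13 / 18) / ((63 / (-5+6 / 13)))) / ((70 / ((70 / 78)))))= -59 / 154791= -0.00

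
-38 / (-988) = 1 / 26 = 0.04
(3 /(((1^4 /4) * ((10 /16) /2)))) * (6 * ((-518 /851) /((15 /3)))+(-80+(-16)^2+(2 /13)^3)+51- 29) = 9569675904 /1263275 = 7575.29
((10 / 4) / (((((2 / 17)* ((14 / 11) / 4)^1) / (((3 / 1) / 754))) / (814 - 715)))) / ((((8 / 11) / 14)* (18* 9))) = 113135 / 36192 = 3.13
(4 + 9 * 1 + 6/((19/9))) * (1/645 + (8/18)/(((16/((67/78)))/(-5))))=-497623/266760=-1.87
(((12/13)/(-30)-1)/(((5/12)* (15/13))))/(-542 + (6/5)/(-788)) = 105592/26693575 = 0.00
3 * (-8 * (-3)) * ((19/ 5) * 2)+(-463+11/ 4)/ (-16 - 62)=862837/ 1560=553.10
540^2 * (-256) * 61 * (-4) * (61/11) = 1111084646400/11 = 101007695127.27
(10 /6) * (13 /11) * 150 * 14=45500 /11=4136.36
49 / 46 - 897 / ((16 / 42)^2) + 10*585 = -485503 / 1472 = -329.83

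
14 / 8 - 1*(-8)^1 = 39 / 4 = 9.75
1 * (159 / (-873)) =-53 / 291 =-0.18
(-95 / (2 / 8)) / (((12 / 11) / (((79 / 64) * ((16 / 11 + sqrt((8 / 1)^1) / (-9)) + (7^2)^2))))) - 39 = -66114041 / 64 + 82555 * sqrt(2) / 864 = -1032896.76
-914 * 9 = -8226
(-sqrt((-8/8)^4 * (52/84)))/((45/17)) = -17 * sqrt(273)/945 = -0.30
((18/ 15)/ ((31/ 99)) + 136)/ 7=21674/ 1085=19.98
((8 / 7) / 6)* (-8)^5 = -131072 / 21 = -6241.52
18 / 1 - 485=-467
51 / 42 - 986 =-13787 / 14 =-984.79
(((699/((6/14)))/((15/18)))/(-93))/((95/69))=-225078/14725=-15.29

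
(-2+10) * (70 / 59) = 560 / 59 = 9.49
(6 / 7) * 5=30 / 7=4.29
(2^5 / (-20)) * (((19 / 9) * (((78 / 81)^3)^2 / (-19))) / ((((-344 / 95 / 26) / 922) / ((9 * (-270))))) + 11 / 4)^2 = -12372978464206687796619384423721 / 3806927032430060010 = -3250122305682.52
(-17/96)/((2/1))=-17/192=-0.09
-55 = -55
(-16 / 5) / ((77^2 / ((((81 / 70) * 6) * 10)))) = -7776 / 207515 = -0.04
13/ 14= 0.93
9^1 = 9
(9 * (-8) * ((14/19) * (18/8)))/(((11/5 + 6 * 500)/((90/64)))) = -127575/2281672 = -0.06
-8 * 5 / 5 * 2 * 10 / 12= -40 / 3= -13.33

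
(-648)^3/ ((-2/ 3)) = 408146688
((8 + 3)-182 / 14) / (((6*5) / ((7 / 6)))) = -7 / 90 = -0.08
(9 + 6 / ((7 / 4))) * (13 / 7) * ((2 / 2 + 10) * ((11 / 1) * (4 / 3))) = 182468 / 49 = 3723.84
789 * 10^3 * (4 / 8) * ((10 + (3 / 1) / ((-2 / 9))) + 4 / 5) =-1065150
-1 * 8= -8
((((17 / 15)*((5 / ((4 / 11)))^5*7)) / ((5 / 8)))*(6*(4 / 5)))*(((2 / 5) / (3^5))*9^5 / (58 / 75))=1746416912625 / 464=3763829553.07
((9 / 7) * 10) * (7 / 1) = 90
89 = 89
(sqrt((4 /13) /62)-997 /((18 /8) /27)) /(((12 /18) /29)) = -520434 + 87*sqrt(806) /806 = -520430.94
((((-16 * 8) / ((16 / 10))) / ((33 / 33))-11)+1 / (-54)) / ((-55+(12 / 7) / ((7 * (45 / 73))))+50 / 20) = 1204175 / 689319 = 1.75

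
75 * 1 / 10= 15 / 2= 7.50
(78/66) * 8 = 104/11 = 9.45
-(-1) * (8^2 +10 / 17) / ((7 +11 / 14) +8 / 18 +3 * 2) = 4.54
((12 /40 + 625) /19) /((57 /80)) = 50024 /1083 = 46.19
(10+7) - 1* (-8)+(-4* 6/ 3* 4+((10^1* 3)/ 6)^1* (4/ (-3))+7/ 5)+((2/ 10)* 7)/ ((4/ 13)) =-463/ 60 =-7.72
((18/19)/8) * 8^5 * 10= 38804.21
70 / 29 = 2.41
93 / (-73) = -93 / 73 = -1.27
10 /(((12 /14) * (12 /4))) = 35 /9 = 3.89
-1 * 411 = -411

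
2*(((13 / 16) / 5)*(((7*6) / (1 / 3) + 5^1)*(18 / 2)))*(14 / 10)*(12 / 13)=24759 / 50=495.18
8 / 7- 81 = -559 / 7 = -79.86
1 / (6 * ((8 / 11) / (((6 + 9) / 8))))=55 / 128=0.43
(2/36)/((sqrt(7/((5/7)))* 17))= sqrt(5)/2142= 0.00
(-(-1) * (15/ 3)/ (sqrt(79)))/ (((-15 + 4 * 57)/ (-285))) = -475 * sqrt(79)/ 5609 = -0.75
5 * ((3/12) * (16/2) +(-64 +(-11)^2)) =295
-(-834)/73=834/73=11.42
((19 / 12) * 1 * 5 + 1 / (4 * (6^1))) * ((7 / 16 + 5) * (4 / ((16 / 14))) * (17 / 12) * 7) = 4613987 / 3072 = 1501.95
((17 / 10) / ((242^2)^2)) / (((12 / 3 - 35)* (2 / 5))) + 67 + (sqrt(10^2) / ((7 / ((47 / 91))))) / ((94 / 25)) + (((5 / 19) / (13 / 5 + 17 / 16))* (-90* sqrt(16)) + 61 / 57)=42.40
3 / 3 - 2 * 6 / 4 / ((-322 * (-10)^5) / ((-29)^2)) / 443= 14264597477 / 14264600000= 1.00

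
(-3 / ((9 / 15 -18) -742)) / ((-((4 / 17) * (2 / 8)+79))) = -85 / 1701056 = -0.00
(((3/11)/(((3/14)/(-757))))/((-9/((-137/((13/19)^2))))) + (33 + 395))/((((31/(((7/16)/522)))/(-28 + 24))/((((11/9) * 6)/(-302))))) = -1809445463/22299216732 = -0.08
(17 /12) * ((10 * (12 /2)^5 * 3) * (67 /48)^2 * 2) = 10302255 /8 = 1287781.88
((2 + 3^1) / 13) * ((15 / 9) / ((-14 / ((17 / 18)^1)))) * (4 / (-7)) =425 / 17199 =0.02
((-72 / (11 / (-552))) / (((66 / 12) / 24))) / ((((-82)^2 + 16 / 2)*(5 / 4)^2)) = 847872 / 565675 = 1.50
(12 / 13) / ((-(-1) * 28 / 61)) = 183 / 91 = 2.01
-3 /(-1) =3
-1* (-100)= 100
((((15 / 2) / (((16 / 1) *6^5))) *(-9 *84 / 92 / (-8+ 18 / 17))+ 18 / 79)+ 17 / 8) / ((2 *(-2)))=-1549762717 / 2634620928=-0.59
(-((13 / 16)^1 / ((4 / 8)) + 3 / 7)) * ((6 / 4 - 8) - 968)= 224135 / 112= 2001.21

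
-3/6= -1/2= -0.50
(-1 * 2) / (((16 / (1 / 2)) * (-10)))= 0.01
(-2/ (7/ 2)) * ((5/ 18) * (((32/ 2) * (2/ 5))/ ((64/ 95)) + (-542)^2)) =-326415/ 7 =-46630.71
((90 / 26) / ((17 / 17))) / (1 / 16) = 720 / 13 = 55.38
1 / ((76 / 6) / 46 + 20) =69 / 1399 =0.05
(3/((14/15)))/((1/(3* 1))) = 135/14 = 9.64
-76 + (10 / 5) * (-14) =-104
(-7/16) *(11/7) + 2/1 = 21/16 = 1.31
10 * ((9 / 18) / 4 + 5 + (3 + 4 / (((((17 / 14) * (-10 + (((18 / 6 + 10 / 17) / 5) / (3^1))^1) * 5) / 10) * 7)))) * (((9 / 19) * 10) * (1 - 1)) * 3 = 0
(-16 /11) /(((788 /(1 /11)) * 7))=-4 /166859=-0.00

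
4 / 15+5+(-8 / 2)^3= -881 / 15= -58.73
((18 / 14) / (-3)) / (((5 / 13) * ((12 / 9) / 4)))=-117 / 35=-3.34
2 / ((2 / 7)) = 7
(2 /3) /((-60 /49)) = -49 /90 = -0.54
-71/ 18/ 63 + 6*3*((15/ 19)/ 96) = 14723/ 172368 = 0.09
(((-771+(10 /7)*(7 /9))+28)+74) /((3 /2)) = -12022 /27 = -445.26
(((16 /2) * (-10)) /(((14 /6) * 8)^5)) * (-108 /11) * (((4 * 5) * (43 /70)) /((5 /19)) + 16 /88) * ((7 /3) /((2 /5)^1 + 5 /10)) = 5480865 /130153408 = 0.04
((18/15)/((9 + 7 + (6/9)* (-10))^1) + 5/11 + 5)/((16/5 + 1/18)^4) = 28205739000/567493911677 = 0.05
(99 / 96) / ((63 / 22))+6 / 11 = 3347 / 3696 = 0.91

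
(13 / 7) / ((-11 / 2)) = -26 / 77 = -0.34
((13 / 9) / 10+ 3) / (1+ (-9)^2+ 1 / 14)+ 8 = 415621 / 51705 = 8.04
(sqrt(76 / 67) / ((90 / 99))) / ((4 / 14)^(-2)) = 44 * sqrt(1273) / 16415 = 0.10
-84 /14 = -6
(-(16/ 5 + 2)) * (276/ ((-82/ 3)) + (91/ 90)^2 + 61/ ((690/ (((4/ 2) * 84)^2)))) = -246863516419/ 19095750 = -12927.67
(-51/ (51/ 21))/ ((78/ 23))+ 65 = 1529/ 26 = 58.81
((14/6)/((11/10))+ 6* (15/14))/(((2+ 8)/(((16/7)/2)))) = 1580/1617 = 0.98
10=10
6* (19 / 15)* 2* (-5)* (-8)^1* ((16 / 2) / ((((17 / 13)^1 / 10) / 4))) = 2529280 / 17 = 148781.18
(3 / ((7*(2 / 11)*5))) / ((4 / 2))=33 / 140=0.24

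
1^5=1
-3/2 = -1.50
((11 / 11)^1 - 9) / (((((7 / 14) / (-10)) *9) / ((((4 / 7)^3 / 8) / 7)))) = 1280 / 21609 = 0.06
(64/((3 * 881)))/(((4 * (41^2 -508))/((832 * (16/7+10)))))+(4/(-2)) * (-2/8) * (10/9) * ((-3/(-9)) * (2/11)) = 61892426/716155209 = 0.09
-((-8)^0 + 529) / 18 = -265 / 9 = -29.44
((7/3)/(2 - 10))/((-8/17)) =119/192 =0.62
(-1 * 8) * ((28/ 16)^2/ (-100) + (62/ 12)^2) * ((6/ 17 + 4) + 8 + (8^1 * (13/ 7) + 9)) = -1654479331/ 214200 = -7723.99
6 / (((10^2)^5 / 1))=3 / 5000000000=0.00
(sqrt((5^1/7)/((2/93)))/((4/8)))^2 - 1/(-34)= 31627/238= 132.89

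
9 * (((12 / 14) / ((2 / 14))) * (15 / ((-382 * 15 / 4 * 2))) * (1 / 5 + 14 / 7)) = -594 / 955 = -0.62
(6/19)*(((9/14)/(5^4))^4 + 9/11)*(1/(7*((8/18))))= 1424421386720698617/17151674804687500000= 0.08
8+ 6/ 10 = 43/ 5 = 8.60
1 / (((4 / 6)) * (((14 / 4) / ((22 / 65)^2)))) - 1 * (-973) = 28777927 / 29575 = 973.05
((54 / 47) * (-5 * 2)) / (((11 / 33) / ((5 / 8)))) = -2025 / 94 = -21.54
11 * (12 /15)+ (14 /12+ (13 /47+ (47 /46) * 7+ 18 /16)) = 2402471 /129720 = 18.52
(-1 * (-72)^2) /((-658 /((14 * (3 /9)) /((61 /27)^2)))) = 1259712 /174887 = 7.20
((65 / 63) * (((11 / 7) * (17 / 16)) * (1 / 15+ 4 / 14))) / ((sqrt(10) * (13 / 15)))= 0.22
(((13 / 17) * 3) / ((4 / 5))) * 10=975 / 34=28.68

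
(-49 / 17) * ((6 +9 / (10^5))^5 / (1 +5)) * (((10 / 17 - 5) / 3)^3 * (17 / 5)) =1270175258857722865521489964467 / 31443200000000000000000000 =40395.86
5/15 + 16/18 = 11/9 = 1.22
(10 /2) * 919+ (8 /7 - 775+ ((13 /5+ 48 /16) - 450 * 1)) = 118186 /35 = 3376.74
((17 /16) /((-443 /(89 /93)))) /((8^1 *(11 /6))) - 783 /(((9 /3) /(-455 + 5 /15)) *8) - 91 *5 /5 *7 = 137252214775 /9668032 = 14196.50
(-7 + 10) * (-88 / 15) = -88 / 5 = -17.60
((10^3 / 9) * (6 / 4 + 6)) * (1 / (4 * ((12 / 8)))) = 1250 / 9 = 138.89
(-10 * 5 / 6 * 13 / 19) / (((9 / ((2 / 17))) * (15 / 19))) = -130 / 1377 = -0.09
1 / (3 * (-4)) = -1 / 12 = -0.08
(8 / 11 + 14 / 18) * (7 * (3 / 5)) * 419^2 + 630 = 183214073 / 165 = 1110388.32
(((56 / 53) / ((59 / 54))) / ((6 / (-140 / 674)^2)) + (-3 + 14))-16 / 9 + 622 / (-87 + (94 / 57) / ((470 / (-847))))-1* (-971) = 39884661876090061 / 40978125917307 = 973.32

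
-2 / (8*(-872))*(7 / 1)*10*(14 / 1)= 0.28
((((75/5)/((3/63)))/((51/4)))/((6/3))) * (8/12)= 140/17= 8.24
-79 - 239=-318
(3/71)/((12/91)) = 91/284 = 0.32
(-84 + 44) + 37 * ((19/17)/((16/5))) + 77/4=-2129/272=-7.83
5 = 5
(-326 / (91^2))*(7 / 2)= -163 / 1183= -0.14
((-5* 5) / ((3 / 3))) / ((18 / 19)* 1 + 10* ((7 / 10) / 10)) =-4750 / 313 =-15.18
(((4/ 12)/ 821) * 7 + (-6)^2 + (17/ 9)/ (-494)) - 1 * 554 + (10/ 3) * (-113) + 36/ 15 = -16284625163/ 18250830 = -892.27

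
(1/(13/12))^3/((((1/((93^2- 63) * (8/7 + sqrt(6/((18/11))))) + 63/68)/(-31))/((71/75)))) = -1653855308727830784/66378930381156575 + 4194401398272 * sqrt(33)/9482704340165225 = -24.91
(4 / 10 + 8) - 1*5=17 / 5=3.40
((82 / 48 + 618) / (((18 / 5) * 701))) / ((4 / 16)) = 74365 / 75708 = 0.98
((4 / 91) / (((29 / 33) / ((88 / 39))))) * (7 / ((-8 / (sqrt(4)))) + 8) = 24200 / 34307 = 0.71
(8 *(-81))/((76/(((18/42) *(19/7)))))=-486/49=-9.92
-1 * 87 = -87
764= 764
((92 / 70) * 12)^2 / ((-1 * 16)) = -19044 / 1225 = -15.55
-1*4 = -4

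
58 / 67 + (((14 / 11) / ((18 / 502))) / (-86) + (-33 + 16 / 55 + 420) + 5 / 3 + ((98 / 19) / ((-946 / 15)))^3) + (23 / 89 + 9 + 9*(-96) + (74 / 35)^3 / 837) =-72275422118341293824527414 / 155324021180849269662375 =-465.32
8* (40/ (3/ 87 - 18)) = -17.81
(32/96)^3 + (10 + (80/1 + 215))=8236/27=305.04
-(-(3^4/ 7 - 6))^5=5368.25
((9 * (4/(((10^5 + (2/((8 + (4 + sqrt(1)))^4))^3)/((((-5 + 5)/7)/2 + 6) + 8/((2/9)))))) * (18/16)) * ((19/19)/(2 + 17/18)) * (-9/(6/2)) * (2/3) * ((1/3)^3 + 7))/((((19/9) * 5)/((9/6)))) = -39630042793340181/3429995865254147234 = -0.01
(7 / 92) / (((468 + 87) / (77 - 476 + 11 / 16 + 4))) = -14721 / 272320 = -0.05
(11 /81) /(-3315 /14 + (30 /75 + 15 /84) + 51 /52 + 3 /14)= -0.00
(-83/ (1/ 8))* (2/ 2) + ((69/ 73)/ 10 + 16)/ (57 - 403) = -167724869/ 252580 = -664.05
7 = 7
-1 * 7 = -7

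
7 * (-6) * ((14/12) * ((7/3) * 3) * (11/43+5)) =-77518/43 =-1802.74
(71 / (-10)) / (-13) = 71 / 130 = 0.55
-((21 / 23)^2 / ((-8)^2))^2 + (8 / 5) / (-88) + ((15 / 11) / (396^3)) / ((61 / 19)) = -22825446396176483 / 1243793106875658240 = -0.02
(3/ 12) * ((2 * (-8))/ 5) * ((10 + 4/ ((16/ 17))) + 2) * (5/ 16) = -65/ 16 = -4.06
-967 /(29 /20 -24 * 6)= 19340 /2851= 6.78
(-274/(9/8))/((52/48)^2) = -35072/169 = -207.53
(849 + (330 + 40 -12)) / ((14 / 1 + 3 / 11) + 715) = 1.66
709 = 709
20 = 20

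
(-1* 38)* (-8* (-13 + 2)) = -3344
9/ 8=1.12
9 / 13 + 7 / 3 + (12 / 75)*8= 4198 / 975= 4.31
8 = 8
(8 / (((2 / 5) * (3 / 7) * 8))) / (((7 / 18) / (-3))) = -45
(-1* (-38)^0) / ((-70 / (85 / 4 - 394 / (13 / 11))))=-16231 / 3640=-4.46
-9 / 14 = -0.64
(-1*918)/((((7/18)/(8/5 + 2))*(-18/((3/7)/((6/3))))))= 101.17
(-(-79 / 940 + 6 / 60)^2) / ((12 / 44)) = -33 / 35344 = -0.00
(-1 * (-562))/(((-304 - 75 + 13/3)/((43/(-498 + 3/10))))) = 215/1659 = 0.13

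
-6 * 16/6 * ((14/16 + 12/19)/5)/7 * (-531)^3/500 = 34286175639/166250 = 206232.64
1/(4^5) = 1/1024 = 0.00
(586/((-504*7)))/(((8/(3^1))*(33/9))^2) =-2637/1517824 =-0.00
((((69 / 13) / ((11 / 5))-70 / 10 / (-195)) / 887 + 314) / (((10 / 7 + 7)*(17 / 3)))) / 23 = 0.29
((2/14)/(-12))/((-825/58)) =29/34650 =0.00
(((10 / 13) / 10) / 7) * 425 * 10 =4250 / 91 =46.70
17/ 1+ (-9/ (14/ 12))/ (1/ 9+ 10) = 10343/ 637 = 16.24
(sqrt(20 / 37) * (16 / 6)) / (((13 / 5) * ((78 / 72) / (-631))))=-201920 * sqrt(185) / 6253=-439.21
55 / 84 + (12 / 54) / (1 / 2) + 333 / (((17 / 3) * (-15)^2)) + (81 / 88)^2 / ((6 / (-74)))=-1884536833 / 207345600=-9.09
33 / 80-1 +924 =73873 / 80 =923.41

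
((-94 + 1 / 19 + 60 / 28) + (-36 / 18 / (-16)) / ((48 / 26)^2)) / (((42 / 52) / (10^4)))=-456959774375 / 402192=-1136173.21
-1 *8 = -8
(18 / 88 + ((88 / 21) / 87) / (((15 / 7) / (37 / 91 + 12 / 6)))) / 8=1351451 / 41801760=0.03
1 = 1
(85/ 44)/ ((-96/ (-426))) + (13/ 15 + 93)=1081757/ 10560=102.44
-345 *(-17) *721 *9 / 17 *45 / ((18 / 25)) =279838125 / 2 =139919062.50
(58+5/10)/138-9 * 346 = -286449/92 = -3113.58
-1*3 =-3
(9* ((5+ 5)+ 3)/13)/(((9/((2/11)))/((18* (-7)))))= -252/11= -22.91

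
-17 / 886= -0.02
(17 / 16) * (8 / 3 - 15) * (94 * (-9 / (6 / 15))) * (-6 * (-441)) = 586677735 / 8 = 73334716.88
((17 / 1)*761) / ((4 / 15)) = 194055 / 4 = 48513.75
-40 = -40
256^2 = 65536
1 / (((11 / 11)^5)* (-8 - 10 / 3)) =-3 / 34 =-0.09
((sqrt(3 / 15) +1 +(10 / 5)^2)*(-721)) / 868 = -4.52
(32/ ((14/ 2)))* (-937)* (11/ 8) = -5889.71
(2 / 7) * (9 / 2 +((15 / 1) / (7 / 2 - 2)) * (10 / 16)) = 43 / 14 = 3.07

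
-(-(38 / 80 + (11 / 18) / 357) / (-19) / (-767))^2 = -3753645289 / 3507836668250241600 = -0.00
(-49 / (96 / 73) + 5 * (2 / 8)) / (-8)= 3457 / 768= 4.50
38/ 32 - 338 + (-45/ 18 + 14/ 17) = -92069/ 272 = -338.49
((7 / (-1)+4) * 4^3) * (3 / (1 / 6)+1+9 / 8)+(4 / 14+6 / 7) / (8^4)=-13848575 / 3584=-3864.00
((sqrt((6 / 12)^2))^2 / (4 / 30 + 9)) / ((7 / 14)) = 15 / 274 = 0.05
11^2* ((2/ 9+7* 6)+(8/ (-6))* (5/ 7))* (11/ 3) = 3460600/ 189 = 18310.05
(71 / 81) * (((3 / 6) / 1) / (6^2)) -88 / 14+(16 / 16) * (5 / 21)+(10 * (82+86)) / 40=1468217 / 40824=35.96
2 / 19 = 0.11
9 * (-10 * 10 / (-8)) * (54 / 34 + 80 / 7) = 348525 / 238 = 1464.39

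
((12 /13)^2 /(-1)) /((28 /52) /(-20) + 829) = -2880 /2801929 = -0.00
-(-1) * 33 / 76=33 / 76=0.43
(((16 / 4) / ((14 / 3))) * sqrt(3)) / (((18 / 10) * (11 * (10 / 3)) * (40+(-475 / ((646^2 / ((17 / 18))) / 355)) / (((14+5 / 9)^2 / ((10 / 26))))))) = 576472312 * sqrt(3) / 1775503969085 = 0.00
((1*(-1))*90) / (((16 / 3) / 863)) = -116505 / 8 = -14563.12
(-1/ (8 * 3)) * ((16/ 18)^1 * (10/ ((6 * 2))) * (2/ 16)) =-5/ 1296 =-0.00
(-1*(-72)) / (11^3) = 72 / 1331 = 0.05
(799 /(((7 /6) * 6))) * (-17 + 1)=-1826.29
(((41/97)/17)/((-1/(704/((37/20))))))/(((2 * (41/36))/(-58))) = 14699520/61013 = 240.92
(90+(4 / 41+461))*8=180760 / 41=4408.78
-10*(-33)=330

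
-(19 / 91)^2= -0.04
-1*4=-4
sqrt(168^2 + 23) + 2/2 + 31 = 32 + sqrt(28247) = 200.07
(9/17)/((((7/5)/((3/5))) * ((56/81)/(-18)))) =-19683/3332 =-5.91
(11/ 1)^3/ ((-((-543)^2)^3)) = -1331/ 25632972850442049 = -0.00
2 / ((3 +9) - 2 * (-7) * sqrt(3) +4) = -8 / 83 +7 * sqrt(3) / 83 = 0.05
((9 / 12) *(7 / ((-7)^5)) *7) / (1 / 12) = -9 / 343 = -0.03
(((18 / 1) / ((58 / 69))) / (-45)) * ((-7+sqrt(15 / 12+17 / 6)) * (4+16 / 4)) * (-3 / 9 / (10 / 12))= -7728 / 725+1288 * sqrt(3) / 725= -7.58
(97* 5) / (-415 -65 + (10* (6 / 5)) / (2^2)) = -485 / 477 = -1.02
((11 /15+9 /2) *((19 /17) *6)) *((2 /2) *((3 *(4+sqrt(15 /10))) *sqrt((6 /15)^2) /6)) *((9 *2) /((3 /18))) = 161082 *sqrt(6) /425+1288656 /425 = 3960.53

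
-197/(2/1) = -197/2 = -98.50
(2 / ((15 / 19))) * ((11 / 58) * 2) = 418 / 435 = 0.96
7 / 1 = 7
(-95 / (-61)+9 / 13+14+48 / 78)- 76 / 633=8405474 / 501969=16.75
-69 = -69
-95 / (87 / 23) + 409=33398 / 87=383.89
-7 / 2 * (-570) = 1995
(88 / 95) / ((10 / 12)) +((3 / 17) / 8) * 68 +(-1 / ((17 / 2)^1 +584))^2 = 139355441 / 53360550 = 2.61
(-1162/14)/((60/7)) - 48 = -3461/60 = -57.68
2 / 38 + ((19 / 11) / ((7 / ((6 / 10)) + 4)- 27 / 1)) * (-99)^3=95530381 / 646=147879.85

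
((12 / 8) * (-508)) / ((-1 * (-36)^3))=-127 / 7776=-0.02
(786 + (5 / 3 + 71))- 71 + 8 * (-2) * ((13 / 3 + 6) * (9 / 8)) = 1805 / 3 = 601.67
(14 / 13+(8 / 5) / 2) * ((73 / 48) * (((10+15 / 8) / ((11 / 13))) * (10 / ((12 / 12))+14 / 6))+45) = 47652895 / 82368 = 578.54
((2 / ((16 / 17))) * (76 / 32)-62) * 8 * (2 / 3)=-1215 / 4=-303.75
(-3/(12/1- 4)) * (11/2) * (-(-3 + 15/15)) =-33/8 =-4.12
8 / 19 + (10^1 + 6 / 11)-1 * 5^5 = -3114.03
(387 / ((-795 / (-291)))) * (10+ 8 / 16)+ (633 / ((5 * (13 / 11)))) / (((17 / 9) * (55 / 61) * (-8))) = 3465951579 / 2342600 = 1479.53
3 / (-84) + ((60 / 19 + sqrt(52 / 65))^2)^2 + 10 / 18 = 1866624 * sqrt(5) / 34295 + 121900159547 / 821022300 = 270.18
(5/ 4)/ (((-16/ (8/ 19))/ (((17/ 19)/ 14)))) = -85/ 40432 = -0.00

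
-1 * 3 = -3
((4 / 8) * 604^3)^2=12138405466522624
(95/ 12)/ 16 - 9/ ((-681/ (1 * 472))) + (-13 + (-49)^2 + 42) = 106202557/ 43584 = 2436.73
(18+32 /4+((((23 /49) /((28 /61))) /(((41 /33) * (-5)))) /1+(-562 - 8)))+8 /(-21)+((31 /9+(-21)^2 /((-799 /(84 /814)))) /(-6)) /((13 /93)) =-548.58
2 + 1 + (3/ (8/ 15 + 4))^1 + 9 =861/ 68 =12.66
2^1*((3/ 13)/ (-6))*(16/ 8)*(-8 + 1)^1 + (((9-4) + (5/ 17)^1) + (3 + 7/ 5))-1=10797/ 1105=9.77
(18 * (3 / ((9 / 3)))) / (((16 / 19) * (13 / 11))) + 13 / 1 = 3233 / 104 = 31.09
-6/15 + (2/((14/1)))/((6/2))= -37/105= -0.35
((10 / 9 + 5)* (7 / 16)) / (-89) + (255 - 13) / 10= 1548811 / 64080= 24.17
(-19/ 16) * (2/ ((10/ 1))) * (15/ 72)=-19/ 384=-0.05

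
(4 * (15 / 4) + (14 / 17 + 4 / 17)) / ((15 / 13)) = 1183 / 85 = 13.92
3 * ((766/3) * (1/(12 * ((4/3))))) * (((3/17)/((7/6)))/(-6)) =-1149/952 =-1.21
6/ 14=3/ 7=0.43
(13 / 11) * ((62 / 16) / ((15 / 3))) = 403 / 440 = 0.92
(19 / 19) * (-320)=-320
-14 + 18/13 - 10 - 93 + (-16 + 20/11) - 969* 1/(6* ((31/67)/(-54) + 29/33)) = -1561938024/4952519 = -315.38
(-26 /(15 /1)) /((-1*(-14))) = -13 /105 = -0.12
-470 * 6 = -2820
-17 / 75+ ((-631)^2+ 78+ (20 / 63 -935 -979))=624212018 / 1575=396325.09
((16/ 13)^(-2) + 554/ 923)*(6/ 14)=893433/ 1654016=0.54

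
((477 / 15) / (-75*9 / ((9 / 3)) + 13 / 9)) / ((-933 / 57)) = 0.01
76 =76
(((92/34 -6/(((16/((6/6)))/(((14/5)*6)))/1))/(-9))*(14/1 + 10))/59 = 2444/15045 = 0.16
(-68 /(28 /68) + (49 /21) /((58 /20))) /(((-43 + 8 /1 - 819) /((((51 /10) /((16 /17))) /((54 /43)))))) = 621859507 /748923840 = 0.83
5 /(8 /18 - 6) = -9 /10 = -0.90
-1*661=-661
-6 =-6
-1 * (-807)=807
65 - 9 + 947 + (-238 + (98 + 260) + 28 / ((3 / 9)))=1207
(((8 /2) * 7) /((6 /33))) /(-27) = -154 /27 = -5.70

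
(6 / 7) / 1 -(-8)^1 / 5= 86 / 35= 2.46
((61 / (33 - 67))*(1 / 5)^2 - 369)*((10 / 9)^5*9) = -627422000 / 111537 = -5625.24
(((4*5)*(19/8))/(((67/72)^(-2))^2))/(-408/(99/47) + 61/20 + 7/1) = -105289607225/542883244032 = -0.19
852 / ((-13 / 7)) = -5964 / 13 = -458.77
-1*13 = -13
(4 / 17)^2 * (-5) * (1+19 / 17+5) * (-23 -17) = 387200 / 4913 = 78.81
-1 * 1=-1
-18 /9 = -2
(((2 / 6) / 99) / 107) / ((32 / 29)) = 29 / 1016928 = 0.00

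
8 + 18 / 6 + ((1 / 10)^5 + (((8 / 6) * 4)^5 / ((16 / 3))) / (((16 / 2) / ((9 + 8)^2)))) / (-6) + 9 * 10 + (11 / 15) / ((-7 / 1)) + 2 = -1622236640567 / 340200000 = -4768.48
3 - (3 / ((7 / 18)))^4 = -8495853 / 2401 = -3538.46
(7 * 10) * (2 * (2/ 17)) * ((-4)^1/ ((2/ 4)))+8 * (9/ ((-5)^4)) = -131.65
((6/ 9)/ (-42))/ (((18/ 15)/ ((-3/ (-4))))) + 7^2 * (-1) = -24701/ 504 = -49.01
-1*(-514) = 514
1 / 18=0.06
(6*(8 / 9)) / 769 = 16 / 2307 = 0.01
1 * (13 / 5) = 13 / 5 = 2.60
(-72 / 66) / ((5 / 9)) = -108 / 55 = -1.96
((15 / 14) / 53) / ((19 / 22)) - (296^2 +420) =-620565599 / 7049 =-88035.98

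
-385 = -385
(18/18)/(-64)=-1/64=-0.02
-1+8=7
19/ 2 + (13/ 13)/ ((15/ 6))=99/ 10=9.90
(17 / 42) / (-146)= -17 / 6132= -0.00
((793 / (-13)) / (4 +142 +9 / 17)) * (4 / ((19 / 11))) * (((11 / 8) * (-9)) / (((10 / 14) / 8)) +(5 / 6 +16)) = 83339542 / 709935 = 117.39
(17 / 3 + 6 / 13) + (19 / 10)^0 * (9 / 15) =1312 / 195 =6.73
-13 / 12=-1.08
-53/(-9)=53/9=5.89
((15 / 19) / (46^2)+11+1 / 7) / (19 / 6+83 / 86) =404546193 / 150001124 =2.70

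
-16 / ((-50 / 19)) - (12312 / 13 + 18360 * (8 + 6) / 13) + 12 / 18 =-20194822 / 975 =-20712.64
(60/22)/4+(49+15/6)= 574/11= 52.18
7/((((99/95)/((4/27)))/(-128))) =-127.38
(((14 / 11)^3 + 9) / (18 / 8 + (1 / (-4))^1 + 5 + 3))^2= 216766729 / 177156100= 1.22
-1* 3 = -3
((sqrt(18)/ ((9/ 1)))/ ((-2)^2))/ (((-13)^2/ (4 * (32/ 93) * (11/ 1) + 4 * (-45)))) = -0.11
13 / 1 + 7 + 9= 29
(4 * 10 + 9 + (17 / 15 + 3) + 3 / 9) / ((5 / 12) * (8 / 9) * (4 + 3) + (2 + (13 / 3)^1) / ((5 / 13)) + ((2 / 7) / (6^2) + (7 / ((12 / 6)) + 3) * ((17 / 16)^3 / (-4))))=1655635968 / 530074003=3.12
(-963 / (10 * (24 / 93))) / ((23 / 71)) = -1151.94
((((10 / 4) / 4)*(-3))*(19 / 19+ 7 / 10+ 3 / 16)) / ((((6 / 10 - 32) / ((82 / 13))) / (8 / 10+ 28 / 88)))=2284479 / 2873728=0.79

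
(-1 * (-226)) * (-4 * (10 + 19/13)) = -134696/13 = -10361.23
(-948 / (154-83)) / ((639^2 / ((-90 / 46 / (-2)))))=-790 / 24695859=-0.00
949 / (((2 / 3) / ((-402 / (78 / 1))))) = -14673 / 2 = -7336.50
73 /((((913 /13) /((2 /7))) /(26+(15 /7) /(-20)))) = 688025 /89474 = 7.69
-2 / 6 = -1 / 3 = -0.33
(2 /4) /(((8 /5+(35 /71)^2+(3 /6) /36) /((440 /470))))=39924720 /158381587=0.25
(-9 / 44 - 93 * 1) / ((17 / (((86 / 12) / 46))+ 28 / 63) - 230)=1587087 / 2050840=0.77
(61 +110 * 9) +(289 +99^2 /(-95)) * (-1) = 82191 /95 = 865.17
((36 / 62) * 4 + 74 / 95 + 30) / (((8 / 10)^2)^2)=3046375 / 37696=80.81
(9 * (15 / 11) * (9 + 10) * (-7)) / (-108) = 665 / 44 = 15.11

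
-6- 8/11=-74/11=-6.73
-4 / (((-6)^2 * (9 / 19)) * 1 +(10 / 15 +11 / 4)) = -912 / 4667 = -0.20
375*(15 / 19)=5625 / 19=296.05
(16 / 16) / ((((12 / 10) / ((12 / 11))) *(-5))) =-2 / 11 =-0.18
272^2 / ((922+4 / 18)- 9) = 665856 / 8219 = 81.01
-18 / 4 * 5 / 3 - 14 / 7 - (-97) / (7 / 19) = 3553 / 14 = 253.79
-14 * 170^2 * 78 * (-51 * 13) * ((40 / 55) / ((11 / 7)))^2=4481664304.24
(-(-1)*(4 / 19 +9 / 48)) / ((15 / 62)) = 3751 / 2280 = 1.65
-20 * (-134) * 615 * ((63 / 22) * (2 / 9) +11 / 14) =180477900 / 77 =2343868.83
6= 6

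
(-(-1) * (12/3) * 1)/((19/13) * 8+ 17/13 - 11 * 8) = -4/75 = -0.05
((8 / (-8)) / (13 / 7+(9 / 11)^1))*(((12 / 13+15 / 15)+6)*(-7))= 539 / 26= 20.73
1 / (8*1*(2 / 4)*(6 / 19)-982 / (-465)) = 8835 / 29818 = 0.30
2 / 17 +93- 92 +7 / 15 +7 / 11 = 6229 / 2805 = 2.22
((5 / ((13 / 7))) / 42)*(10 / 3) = 25 / 117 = 0.21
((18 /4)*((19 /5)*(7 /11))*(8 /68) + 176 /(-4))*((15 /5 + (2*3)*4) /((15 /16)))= -5751792 /4675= -1230.33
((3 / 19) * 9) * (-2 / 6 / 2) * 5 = -45 / 38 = -1.18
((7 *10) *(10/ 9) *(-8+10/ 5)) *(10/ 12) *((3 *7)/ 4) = -2041.67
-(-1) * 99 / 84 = 1.18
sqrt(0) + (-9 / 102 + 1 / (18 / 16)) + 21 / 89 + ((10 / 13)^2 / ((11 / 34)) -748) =-37724671459 / 50628006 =-745.13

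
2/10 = 1/5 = 0.20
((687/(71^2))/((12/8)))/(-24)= -229/60492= -0.00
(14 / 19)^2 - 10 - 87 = -34821 / 361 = -96.46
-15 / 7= -2.14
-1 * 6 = -6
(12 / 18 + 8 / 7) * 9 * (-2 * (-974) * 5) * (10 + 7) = 18876120 / 7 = 2696588.57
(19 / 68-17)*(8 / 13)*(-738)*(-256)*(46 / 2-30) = 3007355904 / 221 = 13607945.27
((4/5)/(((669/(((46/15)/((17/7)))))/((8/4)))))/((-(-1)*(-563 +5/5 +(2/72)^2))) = -370944/69029466025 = -0.00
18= 18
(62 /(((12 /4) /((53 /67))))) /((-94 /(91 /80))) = -149513 /755760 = -0.20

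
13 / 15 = 0.87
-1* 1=-1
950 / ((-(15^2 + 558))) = -950 / 783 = -1.21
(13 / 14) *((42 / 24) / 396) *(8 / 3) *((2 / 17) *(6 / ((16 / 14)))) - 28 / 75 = -123389 / 336600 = -0.37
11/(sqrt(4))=5.50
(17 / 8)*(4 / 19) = 0.45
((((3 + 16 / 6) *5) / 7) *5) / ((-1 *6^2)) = -0.56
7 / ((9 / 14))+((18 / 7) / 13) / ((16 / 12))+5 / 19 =351691 / 31122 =11.30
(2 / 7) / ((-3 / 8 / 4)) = -64 / 21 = -3.05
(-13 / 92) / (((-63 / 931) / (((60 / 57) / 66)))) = 455 / 13662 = 0.03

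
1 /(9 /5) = 5 /9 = 0.56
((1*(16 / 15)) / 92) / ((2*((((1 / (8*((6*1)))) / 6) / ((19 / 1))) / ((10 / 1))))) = 7296 / 23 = 317.22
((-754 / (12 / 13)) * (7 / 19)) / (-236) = 34307 / 26904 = 1.28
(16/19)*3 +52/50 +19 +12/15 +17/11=130164/5225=24.91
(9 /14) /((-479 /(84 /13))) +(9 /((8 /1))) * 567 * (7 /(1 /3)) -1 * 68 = 663916081 /49816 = 13327.37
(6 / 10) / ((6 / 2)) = 1 / 5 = 0.20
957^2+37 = 915886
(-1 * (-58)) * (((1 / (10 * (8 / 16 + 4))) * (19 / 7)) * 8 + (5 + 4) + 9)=337676 / 315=1071.99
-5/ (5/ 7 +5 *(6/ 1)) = -7/ 43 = -0.16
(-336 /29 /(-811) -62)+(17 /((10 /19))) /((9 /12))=-6674356 /352785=-18.92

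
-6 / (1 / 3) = -18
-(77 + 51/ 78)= -2019/ 26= -77.65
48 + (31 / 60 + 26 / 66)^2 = 21270001 / 435600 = 48.83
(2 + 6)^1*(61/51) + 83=4721/51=92.57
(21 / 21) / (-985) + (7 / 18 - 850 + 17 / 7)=-105143951 / 124110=-847.18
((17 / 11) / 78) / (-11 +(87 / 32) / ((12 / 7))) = -1088 / 516945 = -0.00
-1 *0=0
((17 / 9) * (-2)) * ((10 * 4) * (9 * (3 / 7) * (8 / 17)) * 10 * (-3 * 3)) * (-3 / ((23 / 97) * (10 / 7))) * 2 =-10056960 / 23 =-437259.13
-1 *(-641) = 641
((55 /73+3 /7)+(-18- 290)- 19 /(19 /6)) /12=-79925 /3066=-26.07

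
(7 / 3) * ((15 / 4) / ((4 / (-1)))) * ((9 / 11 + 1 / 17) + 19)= -43.48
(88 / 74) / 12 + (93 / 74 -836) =-185291 / 222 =-834.64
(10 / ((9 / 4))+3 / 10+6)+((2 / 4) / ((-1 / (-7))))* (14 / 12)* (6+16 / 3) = 2566 / 45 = 57.02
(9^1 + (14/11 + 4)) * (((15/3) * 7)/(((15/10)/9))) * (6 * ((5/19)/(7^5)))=141300/501809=0.28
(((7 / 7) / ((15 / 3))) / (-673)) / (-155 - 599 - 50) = 1 / 2705460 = 0.00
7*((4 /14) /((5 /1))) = 2 /5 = 0.40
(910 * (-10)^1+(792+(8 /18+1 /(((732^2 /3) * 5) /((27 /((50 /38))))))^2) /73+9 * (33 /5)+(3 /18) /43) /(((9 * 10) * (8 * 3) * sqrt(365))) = -127154316815228631881597 * sqrt(365) /11102027060352398400000000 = -0.22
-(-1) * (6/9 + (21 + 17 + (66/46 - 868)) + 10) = -56435/69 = -817.90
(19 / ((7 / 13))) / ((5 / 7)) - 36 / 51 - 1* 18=2609 / 85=30.69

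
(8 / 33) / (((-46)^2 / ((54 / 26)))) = 18 / 75647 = 0.00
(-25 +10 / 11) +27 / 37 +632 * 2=504940 / 407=1240.64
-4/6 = -2/3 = -0.67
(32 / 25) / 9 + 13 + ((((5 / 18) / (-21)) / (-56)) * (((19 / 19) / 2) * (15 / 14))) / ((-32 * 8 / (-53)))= 16617521509 / 1264435200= 13.14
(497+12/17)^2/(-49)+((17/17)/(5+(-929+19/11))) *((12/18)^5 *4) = -176482547506123/34910192835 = -5055.33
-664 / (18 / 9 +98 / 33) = -5478 / 41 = -133.61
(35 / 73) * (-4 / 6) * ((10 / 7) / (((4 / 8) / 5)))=-1000 / 219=-4.57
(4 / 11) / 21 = 4 / 231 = 0.02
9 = 9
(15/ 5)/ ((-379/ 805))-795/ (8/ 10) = -1000.12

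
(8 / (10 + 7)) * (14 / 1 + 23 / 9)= 1192 / 153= 7.79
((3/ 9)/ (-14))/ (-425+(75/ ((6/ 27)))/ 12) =4/ 66675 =0.00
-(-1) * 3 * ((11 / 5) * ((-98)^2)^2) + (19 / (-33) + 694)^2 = 3317332615037 / 5445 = 609243822.78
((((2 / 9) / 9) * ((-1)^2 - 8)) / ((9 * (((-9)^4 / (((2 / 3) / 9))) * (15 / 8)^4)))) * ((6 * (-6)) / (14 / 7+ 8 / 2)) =229376 / 2179240250625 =0.00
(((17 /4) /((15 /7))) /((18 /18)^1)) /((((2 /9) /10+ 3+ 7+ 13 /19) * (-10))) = -6783 /366160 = -0.02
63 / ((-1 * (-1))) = 63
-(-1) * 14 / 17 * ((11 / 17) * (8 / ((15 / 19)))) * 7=163856 / 4335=37.80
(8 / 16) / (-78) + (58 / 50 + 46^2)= 8256899 / 3900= 2117.15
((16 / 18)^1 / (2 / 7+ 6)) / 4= 7 / 198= 0.04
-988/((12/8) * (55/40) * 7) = -15808/231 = -68.43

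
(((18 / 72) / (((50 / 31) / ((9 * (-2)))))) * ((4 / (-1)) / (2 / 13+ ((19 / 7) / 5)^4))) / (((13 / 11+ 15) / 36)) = 14368904550 / 139297549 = 103.15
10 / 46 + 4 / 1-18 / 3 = -41 / 23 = -1.78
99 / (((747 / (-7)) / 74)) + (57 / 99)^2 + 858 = 71376887 / 90387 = 789.68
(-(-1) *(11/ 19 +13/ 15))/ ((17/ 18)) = 2472/ 1615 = 1.53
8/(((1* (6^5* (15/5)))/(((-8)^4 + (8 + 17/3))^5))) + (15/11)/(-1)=3133516227133659690319/7794468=402017973148861.43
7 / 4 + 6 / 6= 11 / 4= 2.75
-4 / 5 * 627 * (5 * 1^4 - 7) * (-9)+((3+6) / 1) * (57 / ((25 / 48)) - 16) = -204696 / 25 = -8187.84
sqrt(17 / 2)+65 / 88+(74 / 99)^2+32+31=sqrt(34) / 2+5041427 / 78408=67.21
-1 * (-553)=553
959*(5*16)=76720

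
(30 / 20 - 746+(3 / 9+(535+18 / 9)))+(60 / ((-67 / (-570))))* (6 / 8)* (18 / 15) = 101399 / 402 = 252.24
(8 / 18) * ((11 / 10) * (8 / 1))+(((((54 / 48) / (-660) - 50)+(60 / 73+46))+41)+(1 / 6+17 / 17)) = 9920761 / 231264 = 42.90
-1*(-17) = 17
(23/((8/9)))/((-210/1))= -69/560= -0.12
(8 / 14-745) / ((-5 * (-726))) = -1737 / 8470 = -0.21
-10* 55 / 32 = -275 / 16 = -17.19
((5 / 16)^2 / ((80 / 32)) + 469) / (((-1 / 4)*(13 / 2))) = -60037 / 208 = -288.64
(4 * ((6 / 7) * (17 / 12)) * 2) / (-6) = -34 / 21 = -1.62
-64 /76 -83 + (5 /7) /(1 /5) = -10676 /133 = -80.27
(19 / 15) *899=17081 / 15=1138.73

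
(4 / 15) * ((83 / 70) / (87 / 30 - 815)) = -332 / 852705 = -0.00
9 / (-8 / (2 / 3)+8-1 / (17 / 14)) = -153 / 82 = -1.87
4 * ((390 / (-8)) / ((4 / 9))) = -1755 / 4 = -438.75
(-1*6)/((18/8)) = -8/3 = -2.67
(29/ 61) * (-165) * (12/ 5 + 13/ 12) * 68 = -1133407/ 61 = -18580.44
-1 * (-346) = 346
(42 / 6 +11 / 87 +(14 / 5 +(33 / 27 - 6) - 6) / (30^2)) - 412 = -475534411 / 1174500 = -404.88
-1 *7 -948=-955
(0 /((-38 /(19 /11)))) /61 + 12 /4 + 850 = 853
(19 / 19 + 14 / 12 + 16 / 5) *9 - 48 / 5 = 387 / 10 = 38.70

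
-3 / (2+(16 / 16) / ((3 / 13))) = -9 / 19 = -0.47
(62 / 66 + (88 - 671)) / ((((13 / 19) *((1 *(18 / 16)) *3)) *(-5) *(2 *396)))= 364952 / 5733585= 0.06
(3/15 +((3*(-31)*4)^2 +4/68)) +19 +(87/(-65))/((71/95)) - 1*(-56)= 10862680646/78455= 138457.47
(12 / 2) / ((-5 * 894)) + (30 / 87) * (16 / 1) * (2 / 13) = 238023 / 280865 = 0.85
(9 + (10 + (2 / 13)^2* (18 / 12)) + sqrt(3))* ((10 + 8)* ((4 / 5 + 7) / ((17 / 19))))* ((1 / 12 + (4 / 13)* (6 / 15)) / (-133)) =-665919 / 143650 - 207* sqrt(3) / 850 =-5.06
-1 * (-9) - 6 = 3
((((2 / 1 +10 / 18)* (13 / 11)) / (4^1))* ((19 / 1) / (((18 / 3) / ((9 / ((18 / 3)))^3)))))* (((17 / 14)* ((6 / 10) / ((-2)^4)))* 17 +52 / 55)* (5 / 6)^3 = 3008799625 / 374685696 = 8.03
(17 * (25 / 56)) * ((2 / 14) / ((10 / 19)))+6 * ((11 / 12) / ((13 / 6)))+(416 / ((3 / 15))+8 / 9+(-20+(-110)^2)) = 1299371819 / 91728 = 14165.49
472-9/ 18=943/ 2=471.50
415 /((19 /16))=6640 /19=349.47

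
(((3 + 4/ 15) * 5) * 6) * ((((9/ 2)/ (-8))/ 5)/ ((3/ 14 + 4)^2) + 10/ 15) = 6757933/ 104430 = 64.71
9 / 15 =3 / 5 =0.60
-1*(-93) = 93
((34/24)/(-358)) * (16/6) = -17/1611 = -0.01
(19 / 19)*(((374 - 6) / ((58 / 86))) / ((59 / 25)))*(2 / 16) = 49450 / 1711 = 28.90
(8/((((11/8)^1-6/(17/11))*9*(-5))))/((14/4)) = 2176/107415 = 0.02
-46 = -46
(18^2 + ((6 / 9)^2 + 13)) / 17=3037 / 153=19.85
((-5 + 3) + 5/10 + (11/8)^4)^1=2.07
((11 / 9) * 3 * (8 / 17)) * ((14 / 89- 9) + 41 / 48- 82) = -4228741 / 27234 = -155.27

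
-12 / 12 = -1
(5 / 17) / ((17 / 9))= 45 / 289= 0.16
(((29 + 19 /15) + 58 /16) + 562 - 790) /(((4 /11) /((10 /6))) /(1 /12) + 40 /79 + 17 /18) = -60724851 /1272932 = -47.70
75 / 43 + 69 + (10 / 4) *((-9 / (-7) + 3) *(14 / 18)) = 79.08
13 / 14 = 0.93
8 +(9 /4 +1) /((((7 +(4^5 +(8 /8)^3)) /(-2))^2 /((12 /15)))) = 10650253 /1331280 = 8.00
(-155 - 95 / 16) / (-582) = 2575 / 9312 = 0.28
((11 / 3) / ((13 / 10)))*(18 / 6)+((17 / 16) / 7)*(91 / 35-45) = 3687 / 1820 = 2.03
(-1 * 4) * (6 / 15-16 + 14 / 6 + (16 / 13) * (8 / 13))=126844 / 2535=50.04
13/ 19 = 0.68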